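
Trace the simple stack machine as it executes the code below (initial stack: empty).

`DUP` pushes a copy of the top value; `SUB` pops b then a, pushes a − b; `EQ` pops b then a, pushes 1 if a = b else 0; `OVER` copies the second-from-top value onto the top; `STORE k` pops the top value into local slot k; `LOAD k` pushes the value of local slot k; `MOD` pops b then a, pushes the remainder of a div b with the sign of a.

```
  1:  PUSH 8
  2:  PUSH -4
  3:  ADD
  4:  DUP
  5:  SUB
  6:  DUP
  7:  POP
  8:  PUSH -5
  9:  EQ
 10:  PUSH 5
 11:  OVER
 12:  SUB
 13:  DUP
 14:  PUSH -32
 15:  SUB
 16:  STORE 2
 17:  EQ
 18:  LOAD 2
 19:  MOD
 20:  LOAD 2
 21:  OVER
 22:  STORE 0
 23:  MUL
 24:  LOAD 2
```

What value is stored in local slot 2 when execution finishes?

37

PUSH 8   → [8]
PUSH -4  → [8, -4]
ADD      → [4]
DUP      → [4, 4]
SUB      → [0]
DUP      → [0, 0]
POP      → [0]
PUSH -5  → [0, -5]
EQ       → [0]
PUSH 5   → [0, 5]
OVER     → [0, 5, 0]
SUB      → [0, 5]
DUP      → [0, 5, 5]
PUSH -32 → [0, 5, 5, -32]
SUB      → [0, 5, 37]
STORE 2  → [0, 5]
EQ       → [0]
LOAD 2   → [0, 37]
MOD      → [0]
LOAD 2   → [0, 37]
OVER     → [0, 37, 0]
STORE 0  → [0, 37]
MUL      → [0]
LOAD 2   → [0, 37]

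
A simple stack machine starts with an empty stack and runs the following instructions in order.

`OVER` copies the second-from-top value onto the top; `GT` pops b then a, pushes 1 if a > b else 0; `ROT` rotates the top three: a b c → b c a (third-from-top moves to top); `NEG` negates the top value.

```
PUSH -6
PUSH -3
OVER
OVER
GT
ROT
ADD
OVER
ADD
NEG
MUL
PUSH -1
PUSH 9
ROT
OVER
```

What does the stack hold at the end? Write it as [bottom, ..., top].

PUSH -6  -6
PUSH -3  -6 -3
OVER     -6 -3 -6
OVER     -6 -3 -6 -3
GT       -6 -3 0
ROT      -3 0 -6
ADD      -3 -6
OVER     -3 -6 -3
ADD      -3 -9
NEG      -3 9
MUL      -27
PUSH -1  -27 -1
PUSH 9   -27 -1 9
ROT      -1 9 -27
OVER     -1 9 -27 9

[-1, 9, -27, 9]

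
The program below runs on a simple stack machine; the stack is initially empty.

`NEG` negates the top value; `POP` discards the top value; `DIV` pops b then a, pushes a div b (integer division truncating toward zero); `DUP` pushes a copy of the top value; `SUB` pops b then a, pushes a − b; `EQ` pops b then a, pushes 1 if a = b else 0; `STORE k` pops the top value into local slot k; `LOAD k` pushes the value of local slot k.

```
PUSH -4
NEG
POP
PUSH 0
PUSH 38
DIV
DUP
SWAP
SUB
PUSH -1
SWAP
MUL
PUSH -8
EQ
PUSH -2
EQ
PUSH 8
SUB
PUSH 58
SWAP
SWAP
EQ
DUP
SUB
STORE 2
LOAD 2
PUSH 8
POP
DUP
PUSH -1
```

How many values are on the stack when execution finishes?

3

PUSH -4 -> -4
NEG     -> 4
POP     -> (empty)
PUSH 0  -> 0
PUSH 38 -> 0 38
DIV     -> 0
DUP     -> 0 0
SWAP    -> 0 0
SUB     -> 0
PUSH -1 -> 0 -1
SWAP    -> -1 0
MUL     -> 0
PUSH -8 -> 0 -8
EQ      -> 0
PUSH -2 -> 0 -2
EQ      -> 0
PUSH 8  -> 0 8
SUB     -> -8
PUSH 58 -> -8 58
SWAP    -> 58 -8
SWAP    -> -8 58
EQ      -> 0
DUP     -> 0 0
SUB     -> 0
STORE 2 -> (empty)
LOAD 2  -> 0
PUSH 8  -> 0 8
POP     -> 0
DUP     -> 0 0
PUSH -1 -> 0 0 -1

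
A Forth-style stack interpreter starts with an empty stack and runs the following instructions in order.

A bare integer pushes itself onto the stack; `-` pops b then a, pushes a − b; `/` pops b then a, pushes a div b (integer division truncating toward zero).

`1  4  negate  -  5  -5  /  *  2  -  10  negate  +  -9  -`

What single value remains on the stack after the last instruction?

-8

1      → [1]
4      → [1, 4]
negate → [1, -4]
-      → [5]
5      → [5, 5]
-5     → [5, 5, -5]
/      → [5, -1]
*      → [-5]
2      → [-5, 2]
-      → [-7]
10     → [-7, 10]
negate → [-7, -10]
+      → [-17]
-9     → [-17, -9]
-      → [-8]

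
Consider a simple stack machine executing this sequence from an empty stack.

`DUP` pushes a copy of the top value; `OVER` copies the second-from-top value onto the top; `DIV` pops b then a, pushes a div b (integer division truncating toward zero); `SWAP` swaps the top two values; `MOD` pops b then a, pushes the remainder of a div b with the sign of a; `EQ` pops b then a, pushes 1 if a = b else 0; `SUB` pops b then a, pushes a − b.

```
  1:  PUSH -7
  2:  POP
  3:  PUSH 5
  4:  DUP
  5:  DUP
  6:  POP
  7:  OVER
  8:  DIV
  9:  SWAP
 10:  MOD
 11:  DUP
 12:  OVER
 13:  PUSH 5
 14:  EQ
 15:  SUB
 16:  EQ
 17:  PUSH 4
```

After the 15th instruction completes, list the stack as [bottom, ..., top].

[1, 1]

PUSH -7  -7
POP      (empty)
PUSH 5   5
DUP      5 5
DUP      5 5 5
POP      5 5
OVER     5 5 5
DIV      5 1
SWAP     1 5
MOD      1
DUP      1 1
OVER     1 1 1
PUSH 5   1 1 1 5
EQ       1 1 0
SUB      1 1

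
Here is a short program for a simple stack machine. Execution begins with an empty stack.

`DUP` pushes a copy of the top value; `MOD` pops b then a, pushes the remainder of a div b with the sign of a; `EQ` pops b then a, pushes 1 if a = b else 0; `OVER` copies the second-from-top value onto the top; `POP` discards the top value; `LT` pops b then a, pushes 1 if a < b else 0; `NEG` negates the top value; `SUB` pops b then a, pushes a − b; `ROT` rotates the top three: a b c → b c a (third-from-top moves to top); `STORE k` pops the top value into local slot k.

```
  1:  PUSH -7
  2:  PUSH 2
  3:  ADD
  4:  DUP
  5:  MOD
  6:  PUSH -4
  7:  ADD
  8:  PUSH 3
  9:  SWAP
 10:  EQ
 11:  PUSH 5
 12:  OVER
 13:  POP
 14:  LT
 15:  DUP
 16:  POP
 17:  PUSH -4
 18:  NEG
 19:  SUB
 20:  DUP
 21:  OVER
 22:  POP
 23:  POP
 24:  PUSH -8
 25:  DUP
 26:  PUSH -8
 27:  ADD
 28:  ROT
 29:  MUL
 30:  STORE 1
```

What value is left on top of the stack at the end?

-8

PUSH -7 : [-7]
PUSH 2  : [-7, 2]
ADD     : [-5]
DUP     : [-5, -5]
MOD     : [0]
PUSH -4 : [0, -4]
ADD     : [-4]
PUSH 3  : [-4, 3]
SWAP    : [3, -4]
EQ      : [0]
PUSH 5  : [0, 5]
OVER    : [0, 5, 0]
POP     : [0, 5]
LT      : [1]
DUP     : [1, 1]
POP     : [1]
PUSH -4 : [1, -4]
NEG     : [1, 4]
SUB     : [-3]
DUP     : [-3, -3]
OVER    : [-3, -3, -3]
POP     : [-3, -3]
POP     : [-3]
PUSH -8 : [-3, -8]
DUP     : [-3, -8, -8]
PUSH -8 : [-3, -8, -8, -8]
ADD     : [-3, -8, -16]
ROT     : [-8, -16, -3]
MUL     : [-8, 48]
STORE 1 : [-8]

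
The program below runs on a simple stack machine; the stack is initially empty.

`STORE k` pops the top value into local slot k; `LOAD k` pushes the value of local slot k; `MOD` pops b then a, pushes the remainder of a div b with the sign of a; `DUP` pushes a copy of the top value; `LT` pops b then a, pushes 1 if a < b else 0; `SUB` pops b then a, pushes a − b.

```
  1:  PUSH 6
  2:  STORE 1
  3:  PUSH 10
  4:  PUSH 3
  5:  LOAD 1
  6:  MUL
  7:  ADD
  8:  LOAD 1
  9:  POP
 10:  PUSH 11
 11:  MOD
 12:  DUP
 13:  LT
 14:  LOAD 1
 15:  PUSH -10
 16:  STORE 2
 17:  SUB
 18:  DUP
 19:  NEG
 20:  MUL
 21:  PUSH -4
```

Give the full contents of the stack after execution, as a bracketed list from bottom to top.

PUSH 6    [6]
STORE 1   []
PUSH 10   [10]
PUSH 3    [10, 3]
LOAD 1    [10, 3, 6]
MUL       [10, 18]
ADD       [28]
LOAD 1    [28, 6]
POP       [28]
PUSH 11   [28, 11]
MOD       [6]
DUP       [6, 6]
LT        [0]
LOAD 1    [0, 6]
PUSH -10  [0, 6, -10]
STORE 2   [0, 6]
SUB       [-6]
DUP       [-6, -6]
NEG       [-6, 6]
MUL       [-36]
PUSH -4   [-36, -4]

[-36, -4]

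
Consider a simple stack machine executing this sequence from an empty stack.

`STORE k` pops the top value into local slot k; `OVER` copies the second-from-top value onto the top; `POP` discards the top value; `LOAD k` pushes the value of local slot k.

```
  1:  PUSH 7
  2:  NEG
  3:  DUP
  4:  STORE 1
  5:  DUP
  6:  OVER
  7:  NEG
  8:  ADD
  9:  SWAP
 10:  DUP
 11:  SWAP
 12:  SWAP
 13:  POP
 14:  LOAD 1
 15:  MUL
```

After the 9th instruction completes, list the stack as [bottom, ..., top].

[0, -7]

PUSH 7  -> 7
NEG     -> -7
DUP     -> -7 -7
STORE 1 -> -7
DUP     -> -7 -7
OVER    -> -7 -7 -7
NEG     -> -7 -7 7
ADD     -> -7 0
SWAP    -> 0 -7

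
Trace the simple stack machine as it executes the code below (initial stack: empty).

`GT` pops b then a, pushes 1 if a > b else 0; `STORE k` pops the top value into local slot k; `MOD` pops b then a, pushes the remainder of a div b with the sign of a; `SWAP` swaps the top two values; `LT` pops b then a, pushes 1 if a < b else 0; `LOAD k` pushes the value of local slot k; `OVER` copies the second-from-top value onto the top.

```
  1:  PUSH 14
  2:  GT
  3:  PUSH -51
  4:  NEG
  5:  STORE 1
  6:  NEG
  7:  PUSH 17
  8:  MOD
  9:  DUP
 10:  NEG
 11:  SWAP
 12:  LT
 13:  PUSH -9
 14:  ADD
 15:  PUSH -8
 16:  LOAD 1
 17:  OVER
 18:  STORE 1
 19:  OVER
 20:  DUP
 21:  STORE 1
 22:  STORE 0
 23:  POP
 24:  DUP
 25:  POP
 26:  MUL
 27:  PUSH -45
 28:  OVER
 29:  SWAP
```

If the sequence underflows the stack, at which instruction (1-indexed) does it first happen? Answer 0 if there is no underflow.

2

PUSH 14 : [14]
GT  — needs 2 operands, stack has 1 → underflow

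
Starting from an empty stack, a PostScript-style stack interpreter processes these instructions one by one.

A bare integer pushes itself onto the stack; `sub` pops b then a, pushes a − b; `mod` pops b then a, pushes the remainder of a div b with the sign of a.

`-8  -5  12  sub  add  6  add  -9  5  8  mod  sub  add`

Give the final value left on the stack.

-33

-8  -> -8
-5  -> -8 -5
12  -> -8 -5 12
sub -> -8 -17
add -> -25
6   -> -25 6
add -> -19
-9  -> -19 -9
5   -> -19 -9 5
8   -> -19 -9 5 8
mod -> -19 -9 5
sub -> -19 -14
add -> -33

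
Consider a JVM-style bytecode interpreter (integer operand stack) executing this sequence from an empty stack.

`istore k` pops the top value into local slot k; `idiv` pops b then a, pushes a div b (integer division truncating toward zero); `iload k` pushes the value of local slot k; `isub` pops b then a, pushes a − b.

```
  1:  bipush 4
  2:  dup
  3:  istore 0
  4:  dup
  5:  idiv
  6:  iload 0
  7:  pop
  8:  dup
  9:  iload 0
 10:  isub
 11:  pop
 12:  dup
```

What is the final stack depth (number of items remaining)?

bipush 4  [4]
dup       [4, 4]
istore 0  [4]
dup       [4, 4]
idiv      [1]
iload 0   [1, 4]
pop       [1]
dup       [1, 1]
iload 0   [1, 1, 4]
isub      [1, -3]
pop       [1]
dup       [1, 1]

2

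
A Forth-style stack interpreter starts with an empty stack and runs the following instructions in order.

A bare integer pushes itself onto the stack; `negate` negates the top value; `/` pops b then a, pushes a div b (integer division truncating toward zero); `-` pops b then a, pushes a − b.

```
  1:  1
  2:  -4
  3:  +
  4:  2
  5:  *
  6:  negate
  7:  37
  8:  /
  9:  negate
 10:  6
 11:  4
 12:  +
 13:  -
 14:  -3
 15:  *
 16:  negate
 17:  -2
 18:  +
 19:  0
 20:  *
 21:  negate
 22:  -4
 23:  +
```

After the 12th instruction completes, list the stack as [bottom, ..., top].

[0, 10]

1      → [1]
-4     → [1, -4]
+      → [-3]
2      → [-3, 2]
*      → [-6]
negate → [6]
37     → [6, 37]
/      → [0]
negate → [0]
6      → [0, 6]
4      → [0, 6, 4]
+      → [0, 10]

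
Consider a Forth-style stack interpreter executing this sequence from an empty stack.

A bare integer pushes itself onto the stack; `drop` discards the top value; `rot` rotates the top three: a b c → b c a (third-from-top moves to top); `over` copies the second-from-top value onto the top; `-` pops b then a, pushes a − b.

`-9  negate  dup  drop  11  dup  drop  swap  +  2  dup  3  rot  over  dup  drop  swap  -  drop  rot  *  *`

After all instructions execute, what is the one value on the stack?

-9      [-9]
negate  [9]
dup     [9, 9]
drop    [9]
11      [9, 11]
dup     [9, 11, 11]
drop    [9, 11]
swap    [11, 9]
+       [20]
2       [20, 2]
dup     [20, 2, 2]
3       [20, 2, 2, 3]
rot     [20, 2, 3, 2]
over    [20, 2, 3, 2, 3]
dup     [20, 2, 3, 2, 3, 3]
drop    [20, 2, 3, 2, 3]
swap    [20, 2, 3, 3, 2]
-       [20, 2, 3, 1]
drop    [20, 2, 3]
rot     [2, 3, 20]
*       [2, 60]
*       [120]

120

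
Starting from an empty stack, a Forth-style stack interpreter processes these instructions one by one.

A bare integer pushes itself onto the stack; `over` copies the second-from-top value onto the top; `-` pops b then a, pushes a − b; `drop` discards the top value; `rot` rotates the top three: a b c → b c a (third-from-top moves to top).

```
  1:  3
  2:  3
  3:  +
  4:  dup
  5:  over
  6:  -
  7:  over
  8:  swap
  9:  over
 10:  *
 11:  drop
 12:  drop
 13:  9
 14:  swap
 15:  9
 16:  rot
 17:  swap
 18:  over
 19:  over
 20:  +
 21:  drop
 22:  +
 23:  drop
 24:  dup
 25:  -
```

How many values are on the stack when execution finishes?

1

3    -> 3
3    -> 3 3
+    -> 6
dup  -> 6 6
over -> 6 6 6
-    -> 6 0
over -> 6 0 6
swap -> 6 6 0
over -> 6 6 0 6
*    -> 6 6 0
drop -> 6 6
drop -> 6
9    -> 6 9
swap -> 9 6
9    -> 9 6 9
rot  -> 6 9 9
swap -> 6 9 9
over -> 6 9 9 9
over -> 6 9 9 9 9
+    -> 6 9 9 18
drop -> 6 9 9
+    -> 6 18
drop -> 6
dup  -> 6 6
-    -> 0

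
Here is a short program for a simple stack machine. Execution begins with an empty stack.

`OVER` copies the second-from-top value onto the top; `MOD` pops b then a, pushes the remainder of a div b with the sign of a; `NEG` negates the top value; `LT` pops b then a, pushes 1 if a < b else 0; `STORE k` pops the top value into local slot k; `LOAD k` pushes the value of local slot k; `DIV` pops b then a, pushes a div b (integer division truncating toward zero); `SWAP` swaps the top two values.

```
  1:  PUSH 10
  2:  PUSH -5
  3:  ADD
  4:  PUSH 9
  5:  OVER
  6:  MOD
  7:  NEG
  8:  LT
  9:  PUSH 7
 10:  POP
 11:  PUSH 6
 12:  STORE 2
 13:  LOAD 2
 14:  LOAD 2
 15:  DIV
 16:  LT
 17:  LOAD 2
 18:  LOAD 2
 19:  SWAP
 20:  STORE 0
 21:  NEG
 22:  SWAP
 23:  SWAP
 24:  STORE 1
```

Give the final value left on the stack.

1

PUSH 10 -> [10]
PUSH -5 -> [10, -5]
ADD     -> [5]
PUSH 9  -> [5, 9]
OVER    -> [5, 9, 5]
MOD     -> [5, 4]
NEG     -> [5, -4]
LT      -> [0]
PUSH 7  -> [0, 7]
POP     -> [0]
PUSH 6  -> [0, 6]
STORE 2 -> [0]
LOAD 2  -> [0, 6]
LOAD 2  -> [0, 6, 6]
DIV     -> [0, 1]
LT      -> [1]
LOAD 2  -> [1, 6]
LOAD 2  -> [1, 6, 6]
SWAP    -> [1, 6, 6]
STORE 0 -> [1, 6]
NEG     -> [1, -6]
SWAP    -> [-6, 1]
SWAP    -> [1, -6]
STORE 1 -> [1]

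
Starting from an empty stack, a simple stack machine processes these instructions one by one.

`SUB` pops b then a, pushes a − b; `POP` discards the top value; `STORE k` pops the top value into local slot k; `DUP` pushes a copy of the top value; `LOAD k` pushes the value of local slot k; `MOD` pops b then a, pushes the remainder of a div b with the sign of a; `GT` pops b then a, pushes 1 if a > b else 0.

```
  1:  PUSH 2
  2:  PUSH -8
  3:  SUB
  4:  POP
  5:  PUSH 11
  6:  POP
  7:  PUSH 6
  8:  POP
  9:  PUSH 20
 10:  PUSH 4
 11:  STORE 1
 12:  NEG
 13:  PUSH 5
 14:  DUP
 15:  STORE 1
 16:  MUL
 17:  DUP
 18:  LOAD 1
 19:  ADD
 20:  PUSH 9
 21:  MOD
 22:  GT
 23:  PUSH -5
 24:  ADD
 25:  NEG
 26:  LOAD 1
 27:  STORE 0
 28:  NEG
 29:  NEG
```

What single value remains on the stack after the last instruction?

PUSH 2  : 2
PUSH -8 : 2 -8
SUB     : 10
POP     : (empty)
PUSH 11 : 11
POP     : (empty)
PUSH 6  : 6
POP     : (empty)
PUSH 20 : 20
PUSH 4  : 20 4
STORE 1 : 20
NEG     : -20
PUSH 5  : -20 5
DUP     : -20 5 5
STORE 1 : -20 5
MUL     : -100
DUP     : -100 -100
LOAD 1  : -100 -100 5
ADD     : -100 -95
PUSH 9  : -100 -95 9
MOD     : -100 -5
GT      : 0
PUSH -5 : 0 -5
ADD     : -5
NEG     : 5
LOAD 1  : 5 5
STORE 0 : 5
NEG     : -5
NEG     : 5

5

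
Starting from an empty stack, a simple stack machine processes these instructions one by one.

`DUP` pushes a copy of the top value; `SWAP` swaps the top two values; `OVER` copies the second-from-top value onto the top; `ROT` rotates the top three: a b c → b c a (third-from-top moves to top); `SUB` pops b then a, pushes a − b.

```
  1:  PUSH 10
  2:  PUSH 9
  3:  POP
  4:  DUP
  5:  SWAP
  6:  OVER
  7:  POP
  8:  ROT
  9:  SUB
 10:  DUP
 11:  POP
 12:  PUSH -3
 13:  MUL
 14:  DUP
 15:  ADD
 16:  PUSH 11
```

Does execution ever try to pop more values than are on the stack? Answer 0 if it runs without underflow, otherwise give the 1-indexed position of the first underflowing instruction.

PUSH 10 -> 10
PUSH 9  -> 10 9
POP     -> 10
DUP     -> 10 10
SWAP    -> 10 10
OVER    -> 10 10 10
POP     -> 10 10
ROT  — needs 3 operands, stack has 2 → underflow

8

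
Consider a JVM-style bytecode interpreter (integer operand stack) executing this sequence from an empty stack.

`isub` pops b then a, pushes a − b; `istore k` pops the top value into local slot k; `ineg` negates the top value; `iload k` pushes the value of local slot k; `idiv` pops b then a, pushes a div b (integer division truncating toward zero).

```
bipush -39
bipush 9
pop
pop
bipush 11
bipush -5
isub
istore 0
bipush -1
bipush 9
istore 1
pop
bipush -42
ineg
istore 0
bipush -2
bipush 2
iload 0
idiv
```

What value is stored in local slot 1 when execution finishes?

9

bipush -39 : -39
bipush 9   : -39 9
pop        : -39
pop        : (empty)
bipush 11  : 11
bipush -5  : 11 -5
isub       : 16
istore 0   : (empty)
bipush -1  : -1
bipush 9   : -1 9
istore 1   : -1
pop        : (empty)
bipush -42 : -42
ineg       : 42
istore 0   : (empty)
bipush -2  : -2
bipush 2   : -2 2
iload 0    : -2 2 42
idiv       : -2 0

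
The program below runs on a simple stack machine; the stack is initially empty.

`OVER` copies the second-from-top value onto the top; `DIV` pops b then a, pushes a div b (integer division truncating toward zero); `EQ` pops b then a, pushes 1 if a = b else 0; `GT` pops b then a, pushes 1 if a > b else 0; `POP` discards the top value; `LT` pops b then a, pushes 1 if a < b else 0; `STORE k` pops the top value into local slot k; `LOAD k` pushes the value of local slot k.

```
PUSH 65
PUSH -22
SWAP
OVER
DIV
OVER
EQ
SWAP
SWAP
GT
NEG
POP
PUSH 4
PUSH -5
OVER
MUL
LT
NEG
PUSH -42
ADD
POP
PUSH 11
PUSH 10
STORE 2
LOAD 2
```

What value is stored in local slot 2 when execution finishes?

10

PUSH 65  → 65
PUSH -22 → 65 -22
SWAP     → -22 65
OVER     → -22 65 -22
DIV      → -22 -2
OVER     → -22 -2 -22
EQ       → -22 0
SWAP     → 0 -22
SWAP     → -22 0
GT       → 0
NEG      → 0
POP      → (empty)
PUSH 4   → 4
PUSH -5  → 4 -5
OVER     → 4 -5 4
MUL      → 4 -20
LT       → 0
NEG      → 0
PUSH -42 → 0 -42
ADD      → -42
POP      → (empty)
PUSH 11  → 11
PUSH 10  → 11 10
STORE 2  → 11
LOAD 2   → 11 10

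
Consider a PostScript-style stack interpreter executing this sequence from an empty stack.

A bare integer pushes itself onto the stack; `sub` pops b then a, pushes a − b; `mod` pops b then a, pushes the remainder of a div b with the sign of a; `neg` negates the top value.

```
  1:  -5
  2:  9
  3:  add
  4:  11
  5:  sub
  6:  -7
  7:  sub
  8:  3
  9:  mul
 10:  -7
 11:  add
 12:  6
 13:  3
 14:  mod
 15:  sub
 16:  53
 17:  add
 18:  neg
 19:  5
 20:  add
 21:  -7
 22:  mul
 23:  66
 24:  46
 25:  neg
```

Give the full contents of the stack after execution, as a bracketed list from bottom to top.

[287, 66, -46]

-5  -> -5
9   -> -5 9
add -> 4
11  -> 4 11
sub -> -7
-7  -> -7 -7
sub -> 0
3   -> 0 3
mul -> 0
-7  -> 0 -7
add -> -7
6   -> -7 6
3   -> -7 6 3
mod -> -7 0
sub -> -7
53  -> -7 53
add -> 46
neg -> -46
5   -> -46 5
add -> -41
-7  -> -41 -7
mul -> 287
66  -> 287 66
46  -> 287 66 46
neg -> 287 66 -46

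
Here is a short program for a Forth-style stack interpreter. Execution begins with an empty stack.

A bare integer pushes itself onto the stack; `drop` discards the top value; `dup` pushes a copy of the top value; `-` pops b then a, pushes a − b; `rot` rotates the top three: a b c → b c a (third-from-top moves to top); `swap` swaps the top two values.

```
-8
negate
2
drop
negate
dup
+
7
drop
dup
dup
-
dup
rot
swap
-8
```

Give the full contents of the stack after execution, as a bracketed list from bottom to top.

[0, -16, 0, -8]

-8      -8
negate  8
2       8 2
drop    8
negate  -8
dup     -8 -8
+       -16
7       -16 7
drop    -16
dup     -16 -16
dup     -16 -16 -16
-       -16 0
dup     -16 0 0
rot     0 0 -16
swap    0 -16 0
-8      0 -16 0 -8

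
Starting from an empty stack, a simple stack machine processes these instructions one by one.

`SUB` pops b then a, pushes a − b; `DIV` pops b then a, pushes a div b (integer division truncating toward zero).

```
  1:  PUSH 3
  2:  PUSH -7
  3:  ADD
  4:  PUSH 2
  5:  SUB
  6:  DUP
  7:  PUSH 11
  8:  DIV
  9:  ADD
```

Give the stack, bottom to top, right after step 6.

[-6, -6]

PUSH 3  → [3]
PUSH -7 → [3, -7]
ADD     → [-4]
PUSH 2  → [-4, 2]
SUB     → [-6]
DUP     → [-6, -6]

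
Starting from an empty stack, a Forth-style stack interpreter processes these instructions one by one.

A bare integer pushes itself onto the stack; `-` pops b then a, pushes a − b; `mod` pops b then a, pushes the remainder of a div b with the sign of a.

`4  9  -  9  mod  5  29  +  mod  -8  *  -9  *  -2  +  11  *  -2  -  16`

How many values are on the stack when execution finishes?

4   -> [4]
9   -> [4, 9]
-   -> [-5]
9   -> [-5, 9]
mod -> [-5]
5   -> [-5, 5]
29  -> [-5, 5, 29]
+   -> [-5, 34]
mod -> [-5]
-8  -> [-5, -8]
*   -> [40]
-9  -> [40, -9]
*   -> [-360]
-2  -> [-360, -2]
+   -> [-362]
11  -> [-362, 11]
*   -> [-3982]
-2  -> [-3982, -2]
-   -> [-3980]
16  -> [-3980, 16]

2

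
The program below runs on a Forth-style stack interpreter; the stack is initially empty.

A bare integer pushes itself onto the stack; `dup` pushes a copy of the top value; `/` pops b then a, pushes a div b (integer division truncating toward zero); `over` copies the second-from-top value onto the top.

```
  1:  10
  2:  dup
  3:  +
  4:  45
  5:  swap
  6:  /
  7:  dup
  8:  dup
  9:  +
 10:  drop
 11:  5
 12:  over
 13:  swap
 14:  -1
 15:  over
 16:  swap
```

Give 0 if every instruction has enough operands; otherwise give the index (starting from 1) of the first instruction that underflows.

10   : [10]
dup  : [10, 10]
+    : [20]
45   : [20, 45]
swap : [45, 20]
/    : [2]
dup  : [2, 2]
dup  : [2, 2, 2]
+    : [2, 4]
drop : [2]
5    : [2, 5]
over : [2, 5, 2]
swap : [2, 2, 5]
-1   : [2, 2, 5, -1]
over : [2, 2, 5, -1, 5]
swap : [2, 2, 5, 5, -1]

0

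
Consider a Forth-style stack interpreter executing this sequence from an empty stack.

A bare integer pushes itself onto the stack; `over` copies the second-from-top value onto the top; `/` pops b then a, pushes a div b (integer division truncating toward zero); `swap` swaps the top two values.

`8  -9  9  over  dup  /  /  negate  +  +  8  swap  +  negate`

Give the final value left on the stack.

8      -> [8]
-9     -> [8, -9]
9      -> [8, -9, 9]
over   -> [8, -9, 9, -9]
dup    -> [8, -9, 9, -9, -9]
/      -> [8, -9, 9, 1]
/      -> [8, -9, 9]
negate -> [8, -9, -9]
+      -> [8, -18]
+      -> [-10]
8      -> [-10, 8]
swap   -> [8, -10]
+      -> [-2]
negate -> [2]

2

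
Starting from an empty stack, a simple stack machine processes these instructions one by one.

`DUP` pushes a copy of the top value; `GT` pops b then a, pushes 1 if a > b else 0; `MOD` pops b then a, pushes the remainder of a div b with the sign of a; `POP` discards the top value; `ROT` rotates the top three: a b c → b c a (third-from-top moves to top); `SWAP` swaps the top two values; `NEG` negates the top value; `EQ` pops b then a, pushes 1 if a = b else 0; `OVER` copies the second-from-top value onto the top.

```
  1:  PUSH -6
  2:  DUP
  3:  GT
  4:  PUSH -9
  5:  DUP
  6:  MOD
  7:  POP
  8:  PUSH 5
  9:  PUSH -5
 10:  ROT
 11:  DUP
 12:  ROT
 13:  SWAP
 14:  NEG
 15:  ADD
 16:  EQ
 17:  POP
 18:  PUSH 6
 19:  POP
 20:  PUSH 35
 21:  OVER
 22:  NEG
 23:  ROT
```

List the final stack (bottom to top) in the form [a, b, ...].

PUSH -6 -> [-6]
DUP     -> [-6, -6]
GT      -> [0]
PUSH -9 -> [0, -9]
DUP     -> [0, -9, -9]
MOD     -> [0, 0]
POP     -> [0]
PUSH 5  -> [0, 5]
PUSH -5 -> [0, 5, -5]
ROT     -> [5, -5, 0]
DUP     -> [5, -5, 0, 0]
ROT     -> [5, 0, 0, -5]
SWAP    -> [5, 0, -5, 0]
NEG     -> [5, 0, -5, 0]
ADD     -> [5, 0, -5]
EQ      -> [5, 0]
POP     -> [5]
PUSH 6  -> [5, 6]
POP     -> [5]
PUSH 35 -> [5, 35]
OVER    -> [5, 35, 5]
NEG     -> [5, 35, -5]
ROT     -> [35, -5, 5]

[35, -5, 5]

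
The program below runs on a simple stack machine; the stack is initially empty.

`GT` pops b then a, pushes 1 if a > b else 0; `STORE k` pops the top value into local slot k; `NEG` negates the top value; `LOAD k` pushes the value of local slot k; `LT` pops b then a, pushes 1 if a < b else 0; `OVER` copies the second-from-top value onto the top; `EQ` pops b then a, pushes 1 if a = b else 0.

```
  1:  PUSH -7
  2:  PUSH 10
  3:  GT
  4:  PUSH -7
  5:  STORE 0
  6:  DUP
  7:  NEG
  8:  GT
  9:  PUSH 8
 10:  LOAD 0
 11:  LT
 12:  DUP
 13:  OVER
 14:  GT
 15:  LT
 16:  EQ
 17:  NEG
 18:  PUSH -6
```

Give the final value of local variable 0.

-7

PUSH -7 : -7
PUSH 10 : -7 10
GT      : 0
PUSH -7 : 0 -7
STORE 0 : 0
DUP     : 0 0
NEG     : 0 0
GT      : 0
PUSH 8  : 0 8
LOAD 0  : 0 8 -7
LT      : 0 0
DUP     : 0 0 0
OVER    : 0 0 0 0
GT      : 0 0 0
LT      : 0 0
EQ      : 1
NEG     : -1
PUSH -6 : -1 -6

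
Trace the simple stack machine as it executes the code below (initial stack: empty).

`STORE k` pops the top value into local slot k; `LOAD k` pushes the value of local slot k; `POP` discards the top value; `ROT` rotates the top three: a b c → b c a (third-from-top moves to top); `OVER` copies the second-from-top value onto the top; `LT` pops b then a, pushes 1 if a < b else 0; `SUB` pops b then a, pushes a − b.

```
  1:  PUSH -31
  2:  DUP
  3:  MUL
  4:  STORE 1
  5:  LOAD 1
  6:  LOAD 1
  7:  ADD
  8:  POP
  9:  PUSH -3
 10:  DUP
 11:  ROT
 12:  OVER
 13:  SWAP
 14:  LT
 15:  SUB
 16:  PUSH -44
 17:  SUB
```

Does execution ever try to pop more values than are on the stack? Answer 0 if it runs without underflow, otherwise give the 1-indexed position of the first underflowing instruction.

11

PUSH -31 : -31
DUP      : -31 -31
MUL      : 961
STORE 1  : (empty)
LOAD 1   : 961
LOAD 1   : 961 961
ADD      : 1922
POP      : (empty)
PUSH -3  : -3
DUP      : -3 -3
ROT  — needs 3 operands, stack has 2 → underflow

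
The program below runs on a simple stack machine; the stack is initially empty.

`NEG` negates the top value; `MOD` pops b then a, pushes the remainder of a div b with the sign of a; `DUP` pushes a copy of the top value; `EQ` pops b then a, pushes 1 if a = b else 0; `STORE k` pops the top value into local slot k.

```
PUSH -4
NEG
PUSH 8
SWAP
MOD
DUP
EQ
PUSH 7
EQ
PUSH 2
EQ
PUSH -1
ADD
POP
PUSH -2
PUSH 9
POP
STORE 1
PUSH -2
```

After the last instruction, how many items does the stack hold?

1

PUSH -4 -> -4
NEG     -> 4
PUSH 8  -> 4 8
SWAP    -> 8 4
MOD     -> 0
DUP     -> 0 0
EQ      -> 1
PUSH 7  -> 1 7
EQ      -> 0
PUSH 2  -> 0 2
EQ      -> 0
PUSH -1 -> 0 -1
ADD     -> -1
POP     -> (empty)
PUSH -2 -> -2
PUSH 9  -> -2 9
POP     -> -2
STORE 1 -> (empty)
PUSH -2 -> -2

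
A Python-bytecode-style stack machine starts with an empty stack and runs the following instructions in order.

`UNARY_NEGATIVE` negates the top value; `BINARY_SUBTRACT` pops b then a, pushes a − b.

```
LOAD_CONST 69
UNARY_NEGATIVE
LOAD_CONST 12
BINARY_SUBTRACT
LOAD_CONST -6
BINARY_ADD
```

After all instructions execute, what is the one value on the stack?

LOAD_CONST 69   → [69]
UNARY_NEGATIVE  → [-69]
LOAD_CONST 12   → [-69, 12]
BINARY_SUBTRACT → [-81]
LOAD_CONST -6   → [-81, -6]
BINARY_ADD      → [-87]

-87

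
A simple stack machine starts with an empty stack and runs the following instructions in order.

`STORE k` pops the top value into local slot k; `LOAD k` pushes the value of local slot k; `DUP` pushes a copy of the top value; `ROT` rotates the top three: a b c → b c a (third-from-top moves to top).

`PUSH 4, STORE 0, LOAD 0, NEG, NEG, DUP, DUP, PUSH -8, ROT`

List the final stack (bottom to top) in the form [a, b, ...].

PUSH 4  -> [4]
STORE 0 -> []
LOAD 0  -> [4]
NEG     -> [-4]
NEG     -> [4]
DUP     -> [4, 4]
DUP     -> [4, 4, 4]
PUSH -8 -> [4, 4, 4, -8]
ROT     -> [4, 4, -8, 4]

[4, 4, -8, 4]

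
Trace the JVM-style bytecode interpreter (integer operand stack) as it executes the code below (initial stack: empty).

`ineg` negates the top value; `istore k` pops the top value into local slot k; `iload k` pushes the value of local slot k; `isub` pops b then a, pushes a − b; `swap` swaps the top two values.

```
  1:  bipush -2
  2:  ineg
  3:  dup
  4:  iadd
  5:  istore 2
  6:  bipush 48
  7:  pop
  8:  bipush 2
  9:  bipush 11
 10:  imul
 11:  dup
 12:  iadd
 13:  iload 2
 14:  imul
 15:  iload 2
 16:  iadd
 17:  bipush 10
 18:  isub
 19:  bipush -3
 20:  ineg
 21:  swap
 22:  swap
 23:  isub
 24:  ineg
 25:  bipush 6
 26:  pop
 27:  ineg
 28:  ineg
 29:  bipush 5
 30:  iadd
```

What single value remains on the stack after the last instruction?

-162

bipush -2 : [-2]
ineg      : [2]
dup       : [2, 2]
iadd      : [4]
istore 2  : []
bipush 48 : [48]
pop       : []
bipush 2  : [2]
bipush 11 : [2, 11]
imul      : [22]
dup       : [22, 22]
iadd      : [44]
iload 2   : [44, 4]
imul      : [176]
iload 2   : [176, 4]
iadd      : [180]
bipush 10 : [180, 10]
isub      : [170]
bipush -3 : [170, -3]
ineg      : [170, 3]
swap      : [3, 170]
swap      : [170, 3]
isub      : [167]
ineg      : [-167]
bipush 6  : [-167, 6]
pop       : [-167]
ineg      : [167]
ineg      : [-167]
bipush 5  : [-167, 5]
iadd      : [-162]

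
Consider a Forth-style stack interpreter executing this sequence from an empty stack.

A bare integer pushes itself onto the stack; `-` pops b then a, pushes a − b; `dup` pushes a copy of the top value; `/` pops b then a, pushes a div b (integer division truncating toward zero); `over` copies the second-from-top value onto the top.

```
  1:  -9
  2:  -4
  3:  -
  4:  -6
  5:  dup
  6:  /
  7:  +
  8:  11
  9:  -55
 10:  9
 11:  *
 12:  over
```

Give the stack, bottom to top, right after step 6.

[-5, 1]

-9  : [-9]
-4  : [-9, -4]
-   : [-5]
-6  : [-5, -6]
dup : [-5, -6, -6]
/   : [-5, 1]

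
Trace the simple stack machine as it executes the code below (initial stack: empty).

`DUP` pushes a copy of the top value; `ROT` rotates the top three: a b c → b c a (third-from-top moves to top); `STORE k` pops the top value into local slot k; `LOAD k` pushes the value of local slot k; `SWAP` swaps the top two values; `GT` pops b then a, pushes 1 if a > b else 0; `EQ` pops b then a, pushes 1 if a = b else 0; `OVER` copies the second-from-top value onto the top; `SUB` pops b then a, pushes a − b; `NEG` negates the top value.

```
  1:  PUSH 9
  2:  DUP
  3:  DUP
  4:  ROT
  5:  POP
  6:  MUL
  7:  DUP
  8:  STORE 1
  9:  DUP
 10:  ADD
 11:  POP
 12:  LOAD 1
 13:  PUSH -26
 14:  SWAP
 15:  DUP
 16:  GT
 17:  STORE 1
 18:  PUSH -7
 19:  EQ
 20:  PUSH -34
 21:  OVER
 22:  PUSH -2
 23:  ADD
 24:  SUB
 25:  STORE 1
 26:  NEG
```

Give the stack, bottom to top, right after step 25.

PUSH 9   → 9
DUP      → 9 9
DUP      → 9 9 9
ROT      → 9 9 9
POP      → 9 9
MUL      → 81
DUP      → 81 81
STORE 1  → 81
DUP      → 81 81
ADD      → 162
POP      → (empty)
LOAD 1   → 81
PUSH -26 → 81 -26
SWAP     → -26 81
DUP      → -26 81 81
GT       → -26 0
STORE 1  → -26
PUSH -7  → -26 -7
EQ       → 0
PUSH -34 → 0 -34
OVER     → 0 -34 0
PUSH -2  → 0 -34 0 -2
ADD      → 0 -34 -2
SUB      → 0 -32
STORE 1  → 0

[0]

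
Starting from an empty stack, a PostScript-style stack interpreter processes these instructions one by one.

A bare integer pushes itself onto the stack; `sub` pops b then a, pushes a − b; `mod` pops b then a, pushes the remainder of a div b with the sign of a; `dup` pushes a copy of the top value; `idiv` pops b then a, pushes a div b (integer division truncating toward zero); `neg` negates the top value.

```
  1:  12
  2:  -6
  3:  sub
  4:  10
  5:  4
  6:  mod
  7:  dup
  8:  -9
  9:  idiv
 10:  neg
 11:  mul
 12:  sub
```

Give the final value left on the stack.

12    12
-6    12 -6
sub   18
10    18 10
4     18 10 4
mod   18 2
dup   18 2 2
-9    18 2 2 -9
idiv  18 2 0
neg   18 2 0
mul   18 0
sub   18

18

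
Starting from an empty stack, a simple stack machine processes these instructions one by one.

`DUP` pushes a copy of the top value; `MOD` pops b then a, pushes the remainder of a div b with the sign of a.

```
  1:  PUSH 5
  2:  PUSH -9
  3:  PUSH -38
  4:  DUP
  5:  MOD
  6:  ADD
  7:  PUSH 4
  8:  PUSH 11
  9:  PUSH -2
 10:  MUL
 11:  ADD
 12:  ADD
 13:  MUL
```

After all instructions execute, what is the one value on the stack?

-135

PUSH 5   -> [5]
PUSH -9  -> [5, -9]
PUSH -38 -> [5, -9, -38]
DUP      -> [5, -9, -38, -38]
MOD      -> [5, -9, 0]
ADD      -> [5, -9]
PUSH 4   -> [5, -9, 4]
PUSH 11  -> [5, -9, 4, 11]
PUSH -2  -> [5, -9, 4, 11, -2]
MUL      -> [5, -9, 4, -22]
ADD      -> [5, -9, -18]
ADD      -> [5, -27]
MUL      -> [-135]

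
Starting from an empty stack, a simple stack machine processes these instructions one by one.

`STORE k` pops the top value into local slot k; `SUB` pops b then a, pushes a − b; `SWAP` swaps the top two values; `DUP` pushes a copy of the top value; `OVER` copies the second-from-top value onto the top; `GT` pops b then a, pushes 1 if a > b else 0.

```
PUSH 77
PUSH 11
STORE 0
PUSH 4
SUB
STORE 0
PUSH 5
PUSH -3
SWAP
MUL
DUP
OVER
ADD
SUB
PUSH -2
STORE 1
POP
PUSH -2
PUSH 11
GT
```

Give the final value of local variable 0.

PUSH 77 -> [77]
PUSH 11 -> [77, 11]
STORE 0 -> [77]
PUSH 4  -> [77, 4]
SUB     -> [73]
STORE 0 -> []
PUSH 5  -> [5]
PUSH -3 -> [5, -3]
SWAP    -> [-3, 5]
MUL     -> [-15]
DUP     -> [-15, -15]
OVER    -> [-15, -15, -15]
ADD     -> [-15, -30]
SUB     -> [15]
PUSH -2 -> [15, -2]
STORE 1 -> [15]
POP     -> []
PUSH -2 -> [-2]
PUSH 11 -> [-2, 11]
GT      -> [0]

73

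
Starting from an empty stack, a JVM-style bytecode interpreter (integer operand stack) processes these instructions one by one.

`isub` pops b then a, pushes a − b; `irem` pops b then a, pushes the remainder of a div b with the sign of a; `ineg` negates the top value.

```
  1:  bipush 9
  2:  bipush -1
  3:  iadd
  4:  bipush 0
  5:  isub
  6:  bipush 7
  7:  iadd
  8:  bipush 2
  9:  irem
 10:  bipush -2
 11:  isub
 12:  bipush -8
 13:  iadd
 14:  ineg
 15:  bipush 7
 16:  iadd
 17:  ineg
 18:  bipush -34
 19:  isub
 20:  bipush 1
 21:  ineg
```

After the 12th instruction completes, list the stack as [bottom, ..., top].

[3, -8]

bipush 9  -> [9]
bipush -1 -> [9, -1]
iadd      -> [8]
bipush 0  -> [8, 0]
isub      -> [8]
bipush 7  -> [8, 7]
iadd      -> [15]
bipush 2  -> [15, 2]
irem      -> [1]
bipush -2 -> [1, -2]
isub      -> [3]
bipush -8 -> [3, -8]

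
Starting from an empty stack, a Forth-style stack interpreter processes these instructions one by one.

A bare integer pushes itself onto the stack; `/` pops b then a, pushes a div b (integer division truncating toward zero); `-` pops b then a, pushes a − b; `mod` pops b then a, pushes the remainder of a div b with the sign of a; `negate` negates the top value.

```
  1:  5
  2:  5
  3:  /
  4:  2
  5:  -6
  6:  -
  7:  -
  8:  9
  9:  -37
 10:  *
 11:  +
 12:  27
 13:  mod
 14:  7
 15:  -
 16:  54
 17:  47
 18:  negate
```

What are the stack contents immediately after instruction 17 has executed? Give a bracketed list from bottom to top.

[-23, 54, 47]

5    5
5    5 5
/    1
2    1 2
-6   1 2 -6
-    1 8
-    -7
9    -7 9
-37  -7 9 -37
*    -7 -333
+    -340
27   -340 27
mod  -16
7    -16 7
-    -23
54   -23 54
47   -23 54 47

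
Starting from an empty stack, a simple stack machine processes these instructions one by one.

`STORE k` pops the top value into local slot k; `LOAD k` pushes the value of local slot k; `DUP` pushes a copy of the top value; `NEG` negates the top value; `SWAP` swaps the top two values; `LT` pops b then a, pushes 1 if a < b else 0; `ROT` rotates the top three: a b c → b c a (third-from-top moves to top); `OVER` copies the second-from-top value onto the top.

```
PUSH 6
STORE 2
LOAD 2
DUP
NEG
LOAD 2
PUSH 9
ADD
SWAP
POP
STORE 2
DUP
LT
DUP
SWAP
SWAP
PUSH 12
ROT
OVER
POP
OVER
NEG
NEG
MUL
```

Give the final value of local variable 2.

PUSH 6  -> [6]
STORE 2 -> []
LOAD 2  -> [6]
DUP     -> [6, 6]
NEG     -> [6, -6]
LOAD 2  -> [6, -6, 6]
PUSH 9  -> [6, -6, 6, 9]
ADD     -> [6, -6, 15]
SWAP    -> [6, 15, -6]
POP     -> [6, 15]
STORE 2 -> [6]
DUP     -> [6, 6]
LT      -> [0]
DUP     -> [0, 0]
SWAP    -> [0, 0]
SWAP    -> [0, 0]
PUSH 12 -> [0, 0, 12]
ROT     -> [0, 12, 0]
OVER    -> [0, 12, 0, 12]
POP     -> [0, 12, 0]
OVER    -> [0, 12, 0, 12]
NEG     -> [0, 12, 0, -12]
NEG     -> [0, 12, 0, 12]
MUL     -> [0, 12, 0]

15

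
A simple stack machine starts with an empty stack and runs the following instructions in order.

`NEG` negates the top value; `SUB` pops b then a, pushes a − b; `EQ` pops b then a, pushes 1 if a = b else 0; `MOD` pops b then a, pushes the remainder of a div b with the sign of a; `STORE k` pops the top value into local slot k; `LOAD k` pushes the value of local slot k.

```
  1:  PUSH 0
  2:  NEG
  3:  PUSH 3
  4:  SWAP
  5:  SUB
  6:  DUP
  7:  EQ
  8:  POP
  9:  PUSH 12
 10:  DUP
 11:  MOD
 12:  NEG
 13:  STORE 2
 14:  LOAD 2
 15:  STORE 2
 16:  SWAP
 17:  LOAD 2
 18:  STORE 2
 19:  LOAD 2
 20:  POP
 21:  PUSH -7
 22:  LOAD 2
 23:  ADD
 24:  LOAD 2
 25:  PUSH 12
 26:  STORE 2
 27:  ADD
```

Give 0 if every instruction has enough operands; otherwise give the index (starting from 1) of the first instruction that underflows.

16

PUSH 0  : 0
NEG     : 0
PUSH 3  : 0 3
SWAP    : 3 0
SUB     : 3
DUP     : 3 3
EQ      : 1
POP     : (empty)
PUSH 12 : 12
DUP     : 12 12
MOD     : 0
NEG     : 0
STORE 2 : (empty)
LOAD 2  : 0
STORE 2 : (empty)
SWAP  — needs 2 operands, stack has 0 → underflow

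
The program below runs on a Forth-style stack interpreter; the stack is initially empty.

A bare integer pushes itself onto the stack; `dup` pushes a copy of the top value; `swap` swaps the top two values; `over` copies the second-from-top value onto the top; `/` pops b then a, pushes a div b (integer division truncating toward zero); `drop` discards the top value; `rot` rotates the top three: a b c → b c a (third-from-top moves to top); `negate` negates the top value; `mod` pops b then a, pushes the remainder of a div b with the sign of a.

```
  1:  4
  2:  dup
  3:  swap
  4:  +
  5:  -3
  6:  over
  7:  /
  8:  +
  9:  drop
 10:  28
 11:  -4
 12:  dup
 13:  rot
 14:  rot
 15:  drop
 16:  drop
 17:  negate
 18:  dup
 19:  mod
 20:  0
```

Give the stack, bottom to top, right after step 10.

4    : 4
dup  : 4 4
swap : 4 4
+    : 8
-3   : 8 -3
over : 8 -3 8
/    : 8 0
+    : 8
drop : (empty)
28   : 28

[28]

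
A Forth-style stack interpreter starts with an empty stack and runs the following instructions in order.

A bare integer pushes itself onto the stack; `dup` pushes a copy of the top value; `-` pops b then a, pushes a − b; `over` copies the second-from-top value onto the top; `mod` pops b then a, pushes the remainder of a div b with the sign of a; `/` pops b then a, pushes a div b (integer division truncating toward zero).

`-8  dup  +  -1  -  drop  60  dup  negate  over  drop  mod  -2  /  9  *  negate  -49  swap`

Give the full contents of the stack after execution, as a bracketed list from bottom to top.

-8      [-8]
dup     [-8, -8]
+       [-16]
-1      [-16, -1]
-       [-15]
drop    []
60      [60]
dup     [60, 60]
negate  [60, -60]
over    [60, -60, 60]
drop    [60, -60]
mod     [0]
-2      [0, -2]
/       [0]
9       [0, 9]
*       [0]
negate  [0]
-49     [0, -49]
swap    [-49, 0]

[-49, 0]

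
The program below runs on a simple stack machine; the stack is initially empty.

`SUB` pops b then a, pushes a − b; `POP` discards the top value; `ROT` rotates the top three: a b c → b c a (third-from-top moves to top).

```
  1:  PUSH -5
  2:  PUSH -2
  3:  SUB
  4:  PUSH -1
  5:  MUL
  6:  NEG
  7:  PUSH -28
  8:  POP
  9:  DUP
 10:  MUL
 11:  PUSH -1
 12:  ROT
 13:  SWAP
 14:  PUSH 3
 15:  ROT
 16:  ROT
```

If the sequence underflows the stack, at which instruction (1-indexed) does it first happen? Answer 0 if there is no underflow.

12

PUSH -5  → -5
PUSH -2  → -5 -2
SUB      → -3
PUSH -1  → -3 -1
MUL      → 3
NEG      → -3
PUSH -28 → -3 -28
POP      → -3
DUP      → -3 -3
MUL      → 9
PUSH -1  → 9 -1
ROT  — needs 3 operands, stack has 2 → underflow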